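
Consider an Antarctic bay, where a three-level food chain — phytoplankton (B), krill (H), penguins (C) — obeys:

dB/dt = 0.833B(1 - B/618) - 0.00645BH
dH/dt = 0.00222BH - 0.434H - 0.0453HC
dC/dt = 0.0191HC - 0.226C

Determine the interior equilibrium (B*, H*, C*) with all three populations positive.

B* ≈ 561, H* ≈ 11.8, C* ≈ 17.9

From dC/dt = 0: 0.0191H* = 0.226, so H* = 11.8.
From dB/dt = 0: 0.833(1 - B*/618) = 0.00645·11.8, giving B* = 618·(1 - 0.0916) = 561.
From dH/dt = 0: 0.00222·561 - 0.434 = 0.0453C*, so C* = 0.812/0.0453 = 17.9.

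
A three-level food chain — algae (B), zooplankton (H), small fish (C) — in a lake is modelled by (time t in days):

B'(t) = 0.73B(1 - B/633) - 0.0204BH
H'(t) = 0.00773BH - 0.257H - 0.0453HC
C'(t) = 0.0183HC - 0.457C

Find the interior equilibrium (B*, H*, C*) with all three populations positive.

B* ≈ 191, H* ≈ 25, C* ≈ 27

From dC/dt = 0: 0.0183H* = 0.457, so H* = 25.
From dB/dt = 0: 0.73(1 - B*/633) = 0.0204·25, giving B* = 633·(1 - 0.698) = 191.
From dH/dt = 0: 0.00773·191 - 0.257 = 0.0453C*, so C* = 1.22/0.0453 = 27.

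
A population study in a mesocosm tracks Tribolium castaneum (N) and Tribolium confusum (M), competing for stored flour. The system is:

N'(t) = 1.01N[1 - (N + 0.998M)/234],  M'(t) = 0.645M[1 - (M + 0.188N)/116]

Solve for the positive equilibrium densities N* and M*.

N* ≈ 146, M* ≈ 88.6

Setting both brackets to zero gives the nullclines N + 0.998M = 234 and 0.188N + M = 116.
Substituting M = 116 - 0.188N into the first: N(1 - 0.998·0.188) = 234 - 0.998·116.
So N* = 118/0.812 = 146, and then M* = 116 - 0.188·146 = 88.6.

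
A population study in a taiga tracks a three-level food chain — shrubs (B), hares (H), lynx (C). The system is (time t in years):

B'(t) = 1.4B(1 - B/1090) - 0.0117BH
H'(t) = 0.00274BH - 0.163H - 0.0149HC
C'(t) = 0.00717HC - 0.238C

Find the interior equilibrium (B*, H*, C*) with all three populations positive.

From dC/dt = 0: 0.00717H* = 0.238, so H* = 33.2.
From dB/dt = 0: 1.4(1 - B*/1090) = 0.0117·33.2, giving B* = 1090·(1 - 0.277) = 788.
From dH/dt = 0: 0.00274·788 - 0.163 = 0.0149C*, so C* = 2/0.0149 = 134.

B* ≈ 788, H* ≈ 33.2, C* ≈ 134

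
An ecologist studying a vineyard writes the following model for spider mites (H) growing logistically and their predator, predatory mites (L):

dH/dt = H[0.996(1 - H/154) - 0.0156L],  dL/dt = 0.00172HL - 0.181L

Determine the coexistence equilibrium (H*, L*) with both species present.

H* ≈ 105, L* ≈ 20.2

From dL/dt = 0 with L > 0: 0.00172H* = 0.181, so H* = 105.
Substitute into dH/dt = 0: 0.996(1 - 105/154) = 0.0156L*.
The bracket is 0.317, giving L* = 0.315/0.0156 = 20.2.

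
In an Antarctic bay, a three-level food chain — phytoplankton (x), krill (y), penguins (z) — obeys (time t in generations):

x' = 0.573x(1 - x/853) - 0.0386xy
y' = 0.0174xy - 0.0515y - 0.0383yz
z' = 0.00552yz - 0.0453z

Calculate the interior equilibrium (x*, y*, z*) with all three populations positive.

x* ≈ 381, y* ≈ 8.21, z* ≈ 172

From dz/dt = 0: 0.00552y* = 0.0453, so y* = 8.21.
From dx/dt = 0: 0.573(1 - x*/853) = 0.0386·8.21, giving x* = 853·(1 - 0.553) = 381.
From dy/dt = 0: 0.0174·381 - 0.0515 = 0.0383z*, so z* = 6.59/0.0383 = 172.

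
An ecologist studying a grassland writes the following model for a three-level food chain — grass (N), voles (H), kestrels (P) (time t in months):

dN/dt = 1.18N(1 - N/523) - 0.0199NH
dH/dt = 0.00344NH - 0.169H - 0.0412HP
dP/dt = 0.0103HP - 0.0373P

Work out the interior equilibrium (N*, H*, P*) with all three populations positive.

From dP/dt = 0: 0.0103H* = 0.0373, so H* = 3.62.
From dN/dt = 0: 1.18(1 - N*/523) = 0.0199·3.62, giving N* = 523·(1 - 0.0611) = 491.
From dH/dt = 0: 0.00344·491 - 0.169 = 0.0412P*, so P* = 1.52/0.0412 = 36.9.

N* ≈ 491, H* ≈ 3.62, P* ≈ 36.9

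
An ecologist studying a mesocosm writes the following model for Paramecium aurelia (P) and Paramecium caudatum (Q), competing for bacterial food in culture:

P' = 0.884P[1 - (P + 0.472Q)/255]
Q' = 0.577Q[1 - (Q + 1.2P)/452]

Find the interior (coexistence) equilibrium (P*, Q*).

P* ≈ 96.1, Q* ≈ 337

Setting both brackets to zero gives the nullclines P + 0.472Q = 255 and 1.2P + Q = 452.
Substituting Q = 452 - 1.2P into the first: P(1 - 0.472·1.2) = 255 - 0.472·452.
So P* = 41.7/0.434 = 96.1, and then Q* = 452 - 1.2·96.1 = 337.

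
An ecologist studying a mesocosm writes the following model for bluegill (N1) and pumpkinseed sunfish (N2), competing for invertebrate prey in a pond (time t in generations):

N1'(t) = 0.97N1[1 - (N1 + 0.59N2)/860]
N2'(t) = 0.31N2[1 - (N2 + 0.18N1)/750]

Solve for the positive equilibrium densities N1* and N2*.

Setting both brackets to zero gives the nullclines N1 + 0.59N2 = 860 and 0.18N1 + N2 = 750.
Substituting N2 = 750 - 0.18N1 into the first: N1(1 - 0.59·0.18) = 860 - 0.59·750.
So N1* = 418/0.894 = 467, and then N2* = 750 - 0.18·467 = 666.

N1* ≈ 467, N2* ≈ 666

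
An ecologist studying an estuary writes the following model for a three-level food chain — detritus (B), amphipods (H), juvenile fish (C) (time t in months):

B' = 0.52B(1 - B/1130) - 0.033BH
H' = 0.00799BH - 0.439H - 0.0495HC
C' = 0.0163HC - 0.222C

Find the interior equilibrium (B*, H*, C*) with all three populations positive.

From dC/dt = 0: 0.0163H* = 0.222, so H* = 13.6.
From dB/dt = 0: 0.52(1 - B*/1130) = 0.033·13.6, giving B* = 1130·(1 - 0.864) = 153.
From dH/dt = 0: 0.00799·153 - 0.439 = 0.0495C*, so C* = 0.786/0.0495 = 15.9.

B* ≈ 153, H* ≈ 13.6, C* ≈ 15.9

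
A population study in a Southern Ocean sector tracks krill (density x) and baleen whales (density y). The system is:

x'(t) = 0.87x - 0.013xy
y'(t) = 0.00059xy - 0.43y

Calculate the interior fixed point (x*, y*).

x* ≈ 729, y* ≈ 66.9

Set dy/dt = 0 with y > 0: 0.00059x - 0.43 = 0, so x* = 0.43/0.00059 = 729.
Set dx/dt = 0 with x > 0: 0.87 - 0.013y = 0, so y* = 0.87/0.013 = 66.9.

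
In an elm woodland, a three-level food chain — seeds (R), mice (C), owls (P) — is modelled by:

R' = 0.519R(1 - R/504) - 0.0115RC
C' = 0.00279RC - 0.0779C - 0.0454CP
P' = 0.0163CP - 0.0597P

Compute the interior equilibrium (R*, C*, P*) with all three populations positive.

From dP/dt = 0: 0.0163C* = 0.0597, so C* = 3.66.
From dR/dt = 0: 0.519(1 - R*/504) = 0.0115·3.66, giving R* = 504·(1 - 0.0812) = 463.
From dC/dt = 0: 0.00279·463 - 0.0779 = 0.0454P*, so P* = 1.21/0.0454 = 26.7.

R* ≈ 463, C* ≈ 3.66, P* ≈ 26.7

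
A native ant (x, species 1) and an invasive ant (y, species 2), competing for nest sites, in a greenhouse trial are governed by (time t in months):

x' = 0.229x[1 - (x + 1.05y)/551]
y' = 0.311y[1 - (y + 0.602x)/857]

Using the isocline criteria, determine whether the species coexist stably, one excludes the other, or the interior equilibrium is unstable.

species 2 excludes species 1

Compare the nullcline intercepts: K1/α12 = 551/1.05 = 525 < K2 = 857; K2/α21 = 857/0.602 = 1420 > K1 = 551.
Since the inequalities point opposite ways, species 2 can invade but species 1 cannot.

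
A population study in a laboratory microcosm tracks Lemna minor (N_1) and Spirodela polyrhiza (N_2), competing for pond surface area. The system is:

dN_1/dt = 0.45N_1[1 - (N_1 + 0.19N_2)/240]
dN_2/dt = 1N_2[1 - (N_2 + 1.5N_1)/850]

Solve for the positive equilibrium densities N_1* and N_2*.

N_1* ≈ 110, N_2* ≈ 685

Setting both brackets to zero gives the nullclines N_1 + 0.19N_2 = 240 and 1.5N_1 + N_2 = 850.
Substituting N_2 = 850 - 1.5N_1 into the first: N_1(1 - 0.19·1.5) = 240 - 0.19·850.
So N_1* = 78.5/0.715 = 110, and then N_2* = 850 - 1.5·110 = 685.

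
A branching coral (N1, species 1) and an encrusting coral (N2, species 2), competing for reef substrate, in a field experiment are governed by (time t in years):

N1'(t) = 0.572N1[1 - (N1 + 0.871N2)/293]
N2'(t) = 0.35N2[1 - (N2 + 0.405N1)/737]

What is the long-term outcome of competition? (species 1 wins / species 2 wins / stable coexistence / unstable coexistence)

Compare the nullcline intercepts: K1/α12 = 293/0.871 = 336 < K2 = 737; K2/α21 = 737/0.405 = 1820 > K1 = 293.
Since the inequalities point opposite ways, species 2 can invade but species 1 cannot.

species 2 excludes species 1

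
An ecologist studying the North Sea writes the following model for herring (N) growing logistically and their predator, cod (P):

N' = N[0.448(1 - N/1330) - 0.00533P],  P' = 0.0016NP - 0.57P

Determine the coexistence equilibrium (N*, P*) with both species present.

From dP/dt = 0 with P > 0: 0.0016N* = 0.57, so N* = 356.
Substitute into dN/dt = 0: 0.448(1 - 356/1330) = 0.00533P*.
The bracket is 0.732, giving P* = 0.328/0.00533 = 61.5.

N* ≈ 356, P* ≈ 61.5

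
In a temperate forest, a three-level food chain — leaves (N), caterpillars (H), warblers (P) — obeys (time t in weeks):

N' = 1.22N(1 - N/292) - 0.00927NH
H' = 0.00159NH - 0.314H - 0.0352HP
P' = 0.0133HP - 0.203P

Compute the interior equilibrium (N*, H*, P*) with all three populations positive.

From dP/dt = 0: 0.0133H* = 0.203, so H* = 15.3.
From dN/dt = 0: 1.22(1 - N*/292) = 0.00927·15.3, giving N* = 292·(1 - 0.116) = 258.
From dH/dt = 0: 0.00159·258 - 0.314 = 0.0352P*, so P* = 0.0964/0.0352 = 2.74.

N* ≈ 258, H* ≈ 15.3, P* ≈ 2.74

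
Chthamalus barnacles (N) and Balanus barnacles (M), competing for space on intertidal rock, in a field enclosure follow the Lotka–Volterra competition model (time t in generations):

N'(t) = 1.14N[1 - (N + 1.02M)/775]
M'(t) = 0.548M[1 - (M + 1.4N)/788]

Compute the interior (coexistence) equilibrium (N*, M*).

Setting both brackets to zero gives the nullclines N + 1.02M = 775 and 1.4N + M = 788.
Substituting M = 788 - 1.4N into the first: N(1 - 1.02·1.4) = 775 - 1.02·788.
So N* = -28.8/-0.428 = 67.2, and then M* = 788 - 1.4·67.2 = 694.

N* ≈ 67.2, M* ≈ 694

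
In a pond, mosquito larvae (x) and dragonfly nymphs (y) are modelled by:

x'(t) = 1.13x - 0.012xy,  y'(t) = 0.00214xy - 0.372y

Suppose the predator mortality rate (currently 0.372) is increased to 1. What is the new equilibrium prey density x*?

At the interior fixed point, setting dy/dt = 0 with y > 0 fixes x* = (predator death rate)/(xy coefficient) — independent of the other coefficients.
With the change, x* = 1/0.00214 = 467; it rises from 174.

x* ≈ 467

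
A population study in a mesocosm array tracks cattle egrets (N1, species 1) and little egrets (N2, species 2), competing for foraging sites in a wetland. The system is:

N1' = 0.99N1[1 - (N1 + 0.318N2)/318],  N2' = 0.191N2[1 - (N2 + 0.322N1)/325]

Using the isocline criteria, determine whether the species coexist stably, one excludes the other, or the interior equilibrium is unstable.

stable coexistence

Compare the nullcline intercepts: K1/α12 = 318/0.318 = 1000 > K2 = 325; K2/α21 = 325/0.322 = 1010 > K1 = 318.
Since both inequalities hold, each species can invade when rare, so the interior equilibrium is stable.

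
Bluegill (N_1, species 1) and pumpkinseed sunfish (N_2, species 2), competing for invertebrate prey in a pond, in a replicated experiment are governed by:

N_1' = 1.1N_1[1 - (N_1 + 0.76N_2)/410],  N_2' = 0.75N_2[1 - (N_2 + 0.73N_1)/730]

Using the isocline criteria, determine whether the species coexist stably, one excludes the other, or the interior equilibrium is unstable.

Compare the nullcline intercepts: K1/α12 = 410/0.76 = 539 < K2 = 730; K2/α21 = 730/0.73 = 1000 > K1 = 410.
Since the inequalities point opposite ways, species 2 can invade but species 1 cannot.

species 2 excludes species 1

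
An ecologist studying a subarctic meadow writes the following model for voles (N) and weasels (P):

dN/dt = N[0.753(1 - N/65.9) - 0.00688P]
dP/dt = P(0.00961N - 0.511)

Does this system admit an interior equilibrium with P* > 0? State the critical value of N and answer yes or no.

The predator equation gives dP/dt > 0 only when N > 0.511/0.00961 = 53.2.
Without the predator, N → K = 65.9. Since 65.9 > 53.2, the predator can invade and persist.

Threshold N = 53.2; K > 53.2, so yes, the predator persists.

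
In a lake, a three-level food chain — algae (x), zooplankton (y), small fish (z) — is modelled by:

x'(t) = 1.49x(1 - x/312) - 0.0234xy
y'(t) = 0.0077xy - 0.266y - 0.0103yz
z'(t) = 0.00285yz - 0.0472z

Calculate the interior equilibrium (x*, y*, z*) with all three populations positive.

From dz/dt = 0: 0.00285y* = 0.0472, so y* = 16.6.
From dx/dt = 0: 1.49(1 - x*/312) = 0.0234·16.6, giving x* = 312·(1 - 0.26) = 231.
From dy/dt = 0: 0.0077·231 - 0.266 = 0.0103z*, so z* = 1.51/0.0103 = 147.

x* ≈ 231, y* ≈ 16.6, z* ≈ 147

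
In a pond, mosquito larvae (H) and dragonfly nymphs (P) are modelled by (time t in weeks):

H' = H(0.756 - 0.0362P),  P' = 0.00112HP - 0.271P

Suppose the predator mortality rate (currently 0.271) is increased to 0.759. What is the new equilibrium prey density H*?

At the interior fixed point, setting dP/dt = 0 with P > 0 fixes H* = (predator death rate)/(HP coefficient) — independent of the other coefficients.
With the change, H* = 0.759/0.00112 = 678; it rises from 242.

H* ≈ 678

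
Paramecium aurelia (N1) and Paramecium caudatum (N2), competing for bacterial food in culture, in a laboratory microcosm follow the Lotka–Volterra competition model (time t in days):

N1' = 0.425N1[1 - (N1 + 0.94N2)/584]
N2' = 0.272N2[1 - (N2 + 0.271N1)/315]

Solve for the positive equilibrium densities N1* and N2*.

N1* ≈ 386, N2* ≈ 210

Setting both brackets to zero gives the nullclines N1 + 0.94N2 = 584 and 0.271N1 + N2 = 315.
Substituting N2 = 315 - 0.271N1 into the first: N1(1 - 0.94·0.271) = 584 - 0.94·315.
So N1* = 288/0.745 = 386, and then N2* = 315 - 0.271·386 = 210.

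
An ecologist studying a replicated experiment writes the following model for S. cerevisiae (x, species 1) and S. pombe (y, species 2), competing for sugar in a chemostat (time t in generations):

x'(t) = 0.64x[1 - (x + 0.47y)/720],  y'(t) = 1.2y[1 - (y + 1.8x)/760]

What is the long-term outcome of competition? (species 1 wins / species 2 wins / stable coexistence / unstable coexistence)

species 1 excludes species 2

Compare the nullcline intercepts: K1/α12 = 720/0.47 = 1530 > K2 = 760; K2/α21 = 760/1.8 = 422 < K1 = 720.
Since the inequalities point opposite ways, species 1 can invade but species 2 cannot.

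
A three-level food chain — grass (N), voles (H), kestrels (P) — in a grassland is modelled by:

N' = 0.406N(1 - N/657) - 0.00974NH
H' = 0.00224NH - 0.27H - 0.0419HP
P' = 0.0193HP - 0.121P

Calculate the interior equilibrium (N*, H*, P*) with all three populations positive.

N* ≈ 558, H* ≈ 6.27, P* ≈ 23.4

From dP/dt = 0: 0.0193H* = 0.121, so H* = 6.27.
From dN/dt = 0: 0.406(1 - N*/657) = 0.00974·6.27, giving N* = 657·(1 - 0.15) = 558.
From dH/dt = 0: 0.00224·558 - 0.27 = 0.0419P*, so P* = 0.98/0.0419 = 23.4.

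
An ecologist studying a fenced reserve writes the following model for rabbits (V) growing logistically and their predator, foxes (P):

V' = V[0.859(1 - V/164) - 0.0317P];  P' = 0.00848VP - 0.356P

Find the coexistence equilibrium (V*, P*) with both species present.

V* ≈ 42, P* ≈ 20.2

From dP/dt = 0 with P > 0: 0.00848V* = 0.356, so V* = 42.
Substitute into dV/dt = 0: 0.859(1 - 42/164) = 0.0317P*.
The bracket is 0.744, giving P* = 0.639/0.0317 = 20.2.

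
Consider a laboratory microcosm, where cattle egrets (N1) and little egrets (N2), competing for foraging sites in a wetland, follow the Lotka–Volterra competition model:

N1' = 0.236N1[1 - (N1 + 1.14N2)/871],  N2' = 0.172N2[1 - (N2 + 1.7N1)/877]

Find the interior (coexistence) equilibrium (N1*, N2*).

N1* ≈ 137, N2* ≈ 644

Setting both brackets to zero gives the nullclines N1 + 1.14N2 = 871 and 1.7N1 + N2 = 877.
Substituting N2 = 877 - 1.7N1 into the first: N1(1 - 1.14·1.7) = 871 - 1.14·877.
So N1* = -129/-0.938 = 137, and then N2* = 877 - 1.7·137 = 644.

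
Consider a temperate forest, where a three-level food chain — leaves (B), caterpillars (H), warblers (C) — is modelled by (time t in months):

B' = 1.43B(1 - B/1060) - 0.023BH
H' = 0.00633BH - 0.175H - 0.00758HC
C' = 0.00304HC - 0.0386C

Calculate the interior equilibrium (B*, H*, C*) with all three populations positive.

B* ≈ 844, H* ≈ 12.7, C* ≈ 681

From dC/dt = 0: 0.00304H* = 0.0386, so H* = 12.7.
From dB/dt = 0: 1.43(1 - B*/1060) = 0.023·12.7, giving B* = 1060·(1 - 0.204) = 844.
From dH/dt = 0: 0.00633·844 - 0.175 = 0.00758C*, so C* = 5.16/0.00758 = 681.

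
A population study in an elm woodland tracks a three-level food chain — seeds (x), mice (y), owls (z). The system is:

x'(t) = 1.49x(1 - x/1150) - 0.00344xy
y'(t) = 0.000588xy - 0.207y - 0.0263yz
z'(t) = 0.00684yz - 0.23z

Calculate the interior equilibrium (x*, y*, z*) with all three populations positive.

From dz/dt = 0: 0.00684y* = 0.23, so y* = 33.6.
From dx/dt = 0: 1.49(1 - x*/1150) = 0.00344·33.6, giving x* = 1150·(1 - 0.0776) = 1060.
From dy/dt = 0: 0.000588·1060 - 0.207 = 0.0263z*, so z* = 0.417/0.0263 = 15.8.

x* ≈ 1060, y* ≈ 33.6, z* ≈ 15.8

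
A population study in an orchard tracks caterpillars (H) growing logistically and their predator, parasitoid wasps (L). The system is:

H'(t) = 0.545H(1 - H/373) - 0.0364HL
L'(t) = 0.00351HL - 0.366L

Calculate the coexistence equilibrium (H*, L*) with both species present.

From dL/dt = 0 with L > 0: 0.00351H* = 0.366, so H* = 104.
Substitute into dH/dt = 0: 0.545(1 - 104/373) = 0.0364L*.
The bracket is 0.72, giving L* = 0.393/0.0364 = 10.8.

H* ≈ 104, L* ≈ 10.8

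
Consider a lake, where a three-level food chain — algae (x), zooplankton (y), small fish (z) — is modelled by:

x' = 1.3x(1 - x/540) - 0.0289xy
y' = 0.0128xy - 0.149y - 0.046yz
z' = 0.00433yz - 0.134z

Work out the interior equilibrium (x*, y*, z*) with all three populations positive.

From dz/dt = 0: 0.00433y* = 0.134, so y* = 30.9.
From dx/dt = 0: 1.3(1 - x*/540) = 0.0289·30.9, giving x* = 540·(1 - 0.688) = 168.
From dy/dt = 0: 0.0128·168 - 0.149 = 0.046z*, so z* = 2.01/0.046 = 43.6.

x* ≈ 168, y* ≈ 30.9, z* ≈ 43.6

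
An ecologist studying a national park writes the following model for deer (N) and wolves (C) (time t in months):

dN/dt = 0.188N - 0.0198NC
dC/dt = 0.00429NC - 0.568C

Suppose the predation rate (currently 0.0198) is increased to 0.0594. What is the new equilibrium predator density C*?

C* ≈ 3.16

At the interior fixed point, setting dN/dt = 0 with N > 0 fixes C* = (prey growth rate)/(NC coefficient) — independent of the other coefficients.
With the change, C* = 0.188/0.0594 = 3.16; it falls from 9.49.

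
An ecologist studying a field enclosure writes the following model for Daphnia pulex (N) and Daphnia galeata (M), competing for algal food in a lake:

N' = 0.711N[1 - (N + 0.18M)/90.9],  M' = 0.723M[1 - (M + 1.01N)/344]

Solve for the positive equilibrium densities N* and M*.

N* ≈ 35.4, M* ≈ 308

Setting both brackets to zero gives the nullclines N + 0.18M = 90.9 and 1.01N + M = 344.
Substituting M = 344 - 1.01N into the first: N(1 - 0.18·1.01) = 90.9 - 0.18·344.
So N* = 29/0.818 = 35.4, and then M* = 344 - 1.01·35.4 = 308.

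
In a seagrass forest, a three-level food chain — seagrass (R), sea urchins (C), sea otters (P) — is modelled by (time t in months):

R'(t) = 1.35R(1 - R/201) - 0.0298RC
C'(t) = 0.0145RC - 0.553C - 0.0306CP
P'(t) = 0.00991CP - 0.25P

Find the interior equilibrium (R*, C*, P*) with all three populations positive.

From dP/dt = 0: 0.00991C* = 0.25, so C* = 25.2.
From dR/dt = 0: 1.35(1 - R*/201) = 0.0298·25.2, giving R* = 201·(1 - 0.557) = 89.1.
From dC/dt = 0: 0.0145·89.1 - 0.553 = 0.0306P*, so P* = 0.739/0.0306 = 24.1.

R* ≈ 89.1, C* ≈ 25.2, P* ≈ 24.1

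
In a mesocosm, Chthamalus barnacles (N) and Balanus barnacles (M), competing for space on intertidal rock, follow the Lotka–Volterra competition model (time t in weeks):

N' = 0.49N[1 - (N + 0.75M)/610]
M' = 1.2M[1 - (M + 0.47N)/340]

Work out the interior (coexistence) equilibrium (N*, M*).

N* ≈ 548, M* ≈ 82.3

Setting both brackets to zero gives the nullclines N + 0.75M = 610 and 0.47N + M = 340.
Substituting M = 340 - 0.47N into the first: N(1 - 0.75·0.47) = 610 - 0.75·340.
So N* = 355/0.647 = 548, and then M* = 340 - 0.47·548 = 82.3.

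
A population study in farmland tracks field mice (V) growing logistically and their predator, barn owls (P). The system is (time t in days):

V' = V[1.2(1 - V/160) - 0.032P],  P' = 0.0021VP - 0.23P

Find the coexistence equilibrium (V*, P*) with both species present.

From dP/dt = 0 with P > 0: 0.0021V* = 0.23, so V* = 110.
Substitute into dV/dt = 0: 1.2(1 - 110/160) = 0.032P*.
The bracket is 0.315, giving P* = 0.379/0.032 = 11.8.

V* ≈ 110, P* ≈ 11.8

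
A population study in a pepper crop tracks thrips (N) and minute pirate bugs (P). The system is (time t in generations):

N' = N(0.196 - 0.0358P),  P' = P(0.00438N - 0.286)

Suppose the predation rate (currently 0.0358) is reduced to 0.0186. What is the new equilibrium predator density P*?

At the interior fixed point, setting dN/dt = 0 with N > 0 fixes P* = (prey growth rate)/(NP coefficient) — independent of the other coefficients.
With the change, P* = 0.196/0.0186 = 10.5; it rises from 5.47.

P* ≈ 10.5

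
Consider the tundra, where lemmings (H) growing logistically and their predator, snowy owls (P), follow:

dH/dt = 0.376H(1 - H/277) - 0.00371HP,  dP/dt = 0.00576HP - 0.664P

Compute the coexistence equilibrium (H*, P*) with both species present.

H* ≈ 115, P* ≈ 59.2

From dP/dt = 0 with P > 0: 0.00576H* = 0.664, so H* = 115.
Substitute into dH/dt = 0: 0.376(1 - 115/277) = 0.00371P*.
The bracket is 0.584, giving P* = 0.22/0.00371 = 59.2.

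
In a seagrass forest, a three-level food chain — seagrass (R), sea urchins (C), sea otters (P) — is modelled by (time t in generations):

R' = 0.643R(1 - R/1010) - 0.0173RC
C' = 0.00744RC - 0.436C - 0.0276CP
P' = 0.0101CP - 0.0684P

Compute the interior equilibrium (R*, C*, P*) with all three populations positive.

From dP/dt = 0: 0.0101C* = 0.0684, so C* = 6.77.
From dR/dt = 0: 0.643(1 - R*/1010) = 0.0173·6.77, giving R* = 1010·(1 - 0.182) = 826.
From dC/dt = 0: 0.00744·826 - 0.436 = 0.0276P*, so P* = 5.71/0.0276 = 207.

R* ≈ 826, C* ≈ 6.77, P* ≈ 207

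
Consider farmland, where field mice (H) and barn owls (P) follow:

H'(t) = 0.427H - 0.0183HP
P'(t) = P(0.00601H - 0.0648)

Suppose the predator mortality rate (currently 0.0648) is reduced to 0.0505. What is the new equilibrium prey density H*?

At the interior fixed point, setting dP/dt = 0 with P > 0 fixes H* = (predator death rate)/(HP coefficient) — independent of the other coefficients.
With the change, H* = 0.0505/0.00601 = 8.4; it falls from 10.8.

H* ≈ 8.4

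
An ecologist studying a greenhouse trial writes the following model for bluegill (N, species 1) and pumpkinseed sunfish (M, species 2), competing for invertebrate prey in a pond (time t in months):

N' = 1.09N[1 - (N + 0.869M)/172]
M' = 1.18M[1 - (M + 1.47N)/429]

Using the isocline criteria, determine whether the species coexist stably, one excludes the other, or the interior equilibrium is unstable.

species 2 excludes species 1

Compare the nullcline intercepts: K1/α12 = 172/0.869 = 198 < K2 = 429; K2/α21 = 429/1.47 = 292 > K1 = 172.
Since the inequalities point opposite ways, species 2 can invade but species 1 cannot.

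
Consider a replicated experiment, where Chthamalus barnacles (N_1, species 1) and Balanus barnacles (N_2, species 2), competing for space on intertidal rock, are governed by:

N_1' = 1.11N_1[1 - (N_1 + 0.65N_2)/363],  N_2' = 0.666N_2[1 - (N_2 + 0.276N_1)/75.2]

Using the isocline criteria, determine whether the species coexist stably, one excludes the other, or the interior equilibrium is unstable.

Compare the nullcline intercepts: K1/α12 = 363/0.65 = 558 > K2 = 75.2; K2/α21 = 75.2/0.276 = 272 < K1 = 363.
Since the inequalities point opposite ways, species 1 can invade but species 2 cannot.

species 1 excludes species 2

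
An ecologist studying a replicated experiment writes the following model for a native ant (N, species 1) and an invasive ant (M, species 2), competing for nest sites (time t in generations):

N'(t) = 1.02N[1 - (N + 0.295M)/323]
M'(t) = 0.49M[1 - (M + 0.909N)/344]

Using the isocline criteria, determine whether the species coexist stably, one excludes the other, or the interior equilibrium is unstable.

Compare the nullcline intercepts: K1/α12 = 323/0.295 = 1090 > K2 = 344; K2/α21 = 344/0.909 = 378 > K1 = 323.
Since both inequalities hold, each species can invade when rare, so the interior equilibrium is stable.

stable coexistence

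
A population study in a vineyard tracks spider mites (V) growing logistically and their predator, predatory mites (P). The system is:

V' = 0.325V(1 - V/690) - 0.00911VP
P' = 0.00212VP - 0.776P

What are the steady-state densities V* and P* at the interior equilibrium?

V* ≈ 366, P* ≈ 16.7

From dP/dt = 0 with P > 0: 0.00212V* = 0.776, so V* = 366.
Substitute into dV/dt = 0: 0.325(1 - 366/690) = 0.00911P*.
The bracket is 0.47, giving P* = 0.153/0.00911 = 16.7.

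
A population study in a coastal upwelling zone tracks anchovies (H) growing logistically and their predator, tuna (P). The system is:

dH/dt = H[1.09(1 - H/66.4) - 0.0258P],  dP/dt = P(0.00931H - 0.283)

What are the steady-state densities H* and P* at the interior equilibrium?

From dP/dt = 0 with P > 0: 0.00931H* = 0.283, so H* = 30.4.
Substitute into dH/dt = 0: 1.09(1 - 30.4/66.4) = 0.0258P*.
The bracket is 0.542, giving P* = 0.591/0.0258 = 22.9.

H* ≈ 30.4, P* ≈ 22.9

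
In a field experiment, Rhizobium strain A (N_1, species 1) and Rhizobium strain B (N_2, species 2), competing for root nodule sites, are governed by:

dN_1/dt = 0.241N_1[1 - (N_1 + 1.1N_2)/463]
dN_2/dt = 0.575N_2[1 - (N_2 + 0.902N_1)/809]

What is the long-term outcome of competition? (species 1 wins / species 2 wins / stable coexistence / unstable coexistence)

species 2 excludes species 1

Compare the nullcline intercepts: K1/α12 = 463/1.1 = 421 < K2 = 809; K2/α21 = 809/0.902 = 897 > K1 = 463.
Since the inequalities point opposite ways, species 2 can invade but species 1 cannot.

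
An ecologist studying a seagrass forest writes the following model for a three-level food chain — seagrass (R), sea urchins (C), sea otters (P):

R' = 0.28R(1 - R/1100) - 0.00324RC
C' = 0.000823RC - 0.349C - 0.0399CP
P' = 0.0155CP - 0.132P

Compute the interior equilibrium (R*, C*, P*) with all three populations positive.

R* ≈ 992, C* ≈ 8.52, P* ≈ 11.7

From dP/dt = 0: 0.0155C* = 0.132, so C* = 8.52.
From dR/dt = 0: 0.28(1 - R*/1100) = 0.00324·8.52, giving R* = 1100·(1 - 0.0985) = 992.
From dC/dt = 0: 0.000823·992 - 0.349 = 0.0399P*, so P* = 0.467/0.0399 = 11.7.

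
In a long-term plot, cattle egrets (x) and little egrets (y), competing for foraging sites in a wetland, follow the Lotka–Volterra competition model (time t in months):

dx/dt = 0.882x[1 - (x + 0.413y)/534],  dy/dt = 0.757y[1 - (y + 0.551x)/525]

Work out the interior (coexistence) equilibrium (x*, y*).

x* ≈ 411, y* ≈ 299

Setting both brackets to zero gives the nullclines x + 0.413y = 534 and 0.551x + y = 525.
Substituting y = 525 - 0.551x into the first: x(1 - 0.413·0.551) = 534 - 0.413·525.
So x* = 317/0.772 = 411, and then y* = 525 - 0.551·411 = 299.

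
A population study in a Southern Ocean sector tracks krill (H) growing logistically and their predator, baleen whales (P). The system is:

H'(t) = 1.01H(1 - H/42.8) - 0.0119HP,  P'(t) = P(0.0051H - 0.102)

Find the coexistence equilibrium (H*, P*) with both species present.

From dP/dt = 0 with P > 0: 0.0051H* = 0.102, so H* = 20.
Substitute into dH/dt = 0: 1.01(1 - 20/42.8) = 0.0119P*.
The bracket is 0.533, giving P* = 0.538/0.0119 = 45.2.

H* ≈ 20, P* ≈ 45.2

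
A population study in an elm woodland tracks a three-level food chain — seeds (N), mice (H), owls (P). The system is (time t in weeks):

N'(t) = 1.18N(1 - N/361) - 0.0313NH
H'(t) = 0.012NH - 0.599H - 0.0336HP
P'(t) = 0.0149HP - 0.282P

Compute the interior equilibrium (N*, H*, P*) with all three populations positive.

N* ≈ 180, H* ≈ 18.9, P* ≈ 46.4

From dP/dt = 0: 0.0149H* = 0.282, so H* = 18.9.
From dN/dt = 0: 1.18(1 - N*/361) = 0.0313·18.9, giving N* = 361·(1 - 0.502) = 180.
From dH/dt = 0: 0.012·180 - 0.599 = 0.0336P*, so P* = 1.56/0.0336 = 46.4.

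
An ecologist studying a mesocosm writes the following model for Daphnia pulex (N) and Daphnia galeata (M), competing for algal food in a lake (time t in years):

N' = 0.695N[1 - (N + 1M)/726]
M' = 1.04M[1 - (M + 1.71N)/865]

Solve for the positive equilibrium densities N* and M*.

N* ≈ 196, M* ≈ 530

Setting both brackets to zero gives the nullclines N + 1M = 726 and 1.71N + M = 865.
Substituting M = 865 - 1.71N into the first: N(1 - 1·1.71) = 726 - 1·865.
So N* = -139/-0.71 = 196, and then M* = 865 - 1.71·196 = 530.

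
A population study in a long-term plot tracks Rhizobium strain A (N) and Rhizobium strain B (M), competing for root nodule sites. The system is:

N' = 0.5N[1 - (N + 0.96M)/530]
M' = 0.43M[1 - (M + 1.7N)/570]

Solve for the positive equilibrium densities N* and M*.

N* ≈ 27.2, M* ≈ 524

Setting both brackets to zero gives the nullclines N + 0.96M = 530 and 1.7N + M = 570.
Substituting M = 570 - 1.7N into the first: N(1 - 0.96·1.7) = 530 - 0.96·570.
So N* = -17.2/-0.632 = 27.2, and then M* = 570 - 1.7·27.2 = 524.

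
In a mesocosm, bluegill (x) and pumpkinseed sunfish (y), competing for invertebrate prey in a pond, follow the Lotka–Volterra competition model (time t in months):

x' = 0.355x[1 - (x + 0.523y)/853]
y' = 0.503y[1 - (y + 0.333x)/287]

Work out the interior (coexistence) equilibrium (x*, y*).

Setting both brackets to zero gives the nullclines x + 0.523y = 853 and 0.333x + y = 287.
Substituting y = 287 - 0.333x into the first: x(1 - 0.523·0.333) = 853 - 0.523·287.
So x* = 703/0.826 = 851, and then y* = 287 - 0.333·851 = 3.57.

x* ≈ 851, y* ≈ 3.57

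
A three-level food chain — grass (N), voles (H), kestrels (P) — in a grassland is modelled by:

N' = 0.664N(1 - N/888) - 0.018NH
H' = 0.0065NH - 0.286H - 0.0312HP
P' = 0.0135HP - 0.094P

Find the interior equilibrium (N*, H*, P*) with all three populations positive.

N* ≈ 720, H* ≈ 6.96, P* ≈ 141

From dP/dt = 0: 0.0135H* = 0.094, so H* = 6.96.
From dN/dt = 0: 0.664(1 - N*/888) = 0.018·6.96, giving N* = 888·(1 - 0.189) = 720.
From dH/dt = 0: 0.0065·720 - 0.286 = 0.0312P*, so P* = 4.4/0.0312 = 141.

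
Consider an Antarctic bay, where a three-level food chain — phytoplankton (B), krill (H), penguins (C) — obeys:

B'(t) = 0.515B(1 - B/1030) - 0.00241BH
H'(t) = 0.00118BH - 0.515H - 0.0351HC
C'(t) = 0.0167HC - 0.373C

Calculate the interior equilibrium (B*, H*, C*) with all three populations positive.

From dC/dt = 0: 0.0167H* = 0.373, so H* = 22.3.
From dB/dt = 0: 0.515(1 - B*/1030) = 0.00241·22.3, giving B* = 1030·(1 - 0.105) = 922.
From dH/dt = 0: 0.00118·922 - 0.515 = 0.0351C*, so C* = 0.573/0.0351 = 16.3.

B* ≈ 922, H* ≈ 22.3, C* ≈ 16.3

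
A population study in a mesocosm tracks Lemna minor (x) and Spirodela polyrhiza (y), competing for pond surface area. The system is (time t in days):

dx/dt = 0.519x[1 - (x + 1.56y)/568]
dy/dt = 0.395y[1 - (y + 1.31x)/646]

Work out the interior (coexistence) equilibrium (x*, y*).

x* ≈ 421, y* ≈ 94

Setting both brackets to zero gives the nullclines x + 1.56y = 568 and 1.31x + y = 646.
Substituting y = 646 - 1.31x into the first: x(1 - 1.56·1.31) = 568 - 1.56·646.
So x* = -440/-1.04 = 421, and then y* = 646 - 1.31·421 = 94.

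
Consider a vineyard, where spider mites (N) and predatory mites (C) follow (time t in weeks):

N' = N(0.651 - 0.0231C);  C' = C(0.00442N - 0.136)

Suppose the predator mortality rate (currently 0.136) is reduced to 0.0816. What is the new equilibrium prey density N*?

N* ≈ 18.5

At the interior fixed point, setting dC/dt = 0 with C > 0 fixes N* = (predator death rate)/(NC coefficient) — independent of the other coefficients.
With the change, N* = 0.0816/0.00442 = 18.5; it falls from 30.8.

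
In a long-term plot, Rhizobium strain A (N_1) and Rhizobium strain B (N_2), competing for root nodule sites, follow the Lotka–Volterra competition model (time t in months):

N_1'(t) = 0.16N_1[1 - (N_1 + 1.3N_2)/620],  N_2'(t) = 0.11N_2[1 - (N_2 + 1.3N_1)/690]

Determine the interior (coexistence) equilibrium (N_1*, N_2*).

N_1* ≈ 401, N_2* ≈ 168

Setting both brackets to zero gives the nullclines N_1 + 1.3N_2 = 620 and 1.3N_1 + N_2 = 690.
Substituting N_2 = 690 - 1.3N_1 into the first: N_1(1 - 1.3·1.3) = 620 - 1.3·690.
So N_1* = -277/-0.69 = 401, and then N_2* = 690 - 1.3·401 = 168.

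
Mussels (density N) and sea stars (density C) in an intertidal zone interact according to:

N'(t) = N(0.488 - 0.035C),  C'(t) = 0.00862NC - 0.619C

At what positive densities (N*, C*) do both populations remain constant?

N* ≈ 71.8, C* ≈ 13.9

Set dC/dt = 0 with C > 0: 0.00862N - 0.619 = 0, so N* = 0.619/0.00862 = 71.8.
Set dN/dt = 0 with N > 0: 0.488 - 0.035C = 0, so C* = 0.488/0.035 = 13.9.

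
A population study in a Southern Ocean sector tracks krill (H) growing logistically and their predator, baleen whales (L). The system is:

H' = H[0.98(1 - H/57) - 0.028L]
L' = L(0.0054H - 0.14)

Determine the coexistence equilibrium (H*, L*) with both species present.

From dL/dt = 0 with L > 0: 0.0054H* = 0.14, so H* = 25.9.
Substitute into dH/dt = 0: 0.98(1 - 25.9/57) = 0.028L*.
The bracket is 0.545, giving L* = 0.534/0.028 = 19.1.

H* ≈ 25.9, L* ≈ 19.1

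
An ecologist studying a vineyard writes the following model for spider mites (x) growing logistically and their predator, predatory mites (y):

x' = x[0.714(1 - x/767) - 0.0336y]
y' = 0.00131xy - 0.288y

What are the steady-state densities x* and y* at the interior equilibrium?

x* ≈ 220, y* ≈ 15.2

From dy/dt = 0 with y > 0: 0.00131x* = 0.288, so x* = 220.
Substitute into dx/dt = 0: 0.714(1 - 220/767) = 0.0336y*.
The bracket is 0.713, giving y* = 0.509/0.0336 = 15.2.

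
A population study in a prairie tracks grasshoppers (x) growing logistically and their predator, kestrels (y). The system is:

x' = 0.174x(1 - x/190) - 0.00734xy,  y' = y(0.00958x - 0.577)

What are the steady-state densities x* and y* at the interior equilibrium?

From dy/dt = 0 with y > 0: 0.00958x* = 0.577, so x* = 60.2.
Substitute into dx/dt = 0: 0.174(1 - 60.2/190) = 0.00734y*.
The bracket is 0.683, giving y* = 0.119/0.00734 = 16.2.

x* ≈ 60.2, y* ≈ 16.2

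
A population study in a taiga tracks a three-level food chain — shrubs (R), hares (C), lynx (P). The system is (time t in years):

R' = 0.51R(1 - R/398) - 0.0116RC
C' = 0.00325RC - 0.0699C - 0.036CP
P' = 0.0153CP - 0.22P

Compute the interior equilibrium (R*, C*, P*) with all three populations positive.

R* ≈ 268, C* ≈ 14.4, P* ≈ 22.2

From dP/dt = 0: 0.0153C* = 0.22, so C* = 14.4.
From dR/dt = 0: 0.51(1 - R*/398) = 0.0116·14.4, giving R* = 398·(1 - 0.327) = 268.
From dC/dt = 0: 0.00325·268 - 0.0699 = 0.036P*, so P* = 0.801/0.036 = 22.2.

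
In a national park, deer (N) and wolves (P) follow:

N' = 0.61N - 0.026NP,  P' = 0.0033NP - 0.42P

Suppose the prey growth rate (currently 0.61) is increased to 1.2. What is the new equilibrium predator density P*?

At the interior fixed point, setting dN/dt = 0 with N > 0 fixes P* = (prey growth rate)/(NP coefficient) — independent of the other coefficients.
With the change, P* = 1.2/0.026 = 46.2; it rises from 23.5.

P* ≈ 46.2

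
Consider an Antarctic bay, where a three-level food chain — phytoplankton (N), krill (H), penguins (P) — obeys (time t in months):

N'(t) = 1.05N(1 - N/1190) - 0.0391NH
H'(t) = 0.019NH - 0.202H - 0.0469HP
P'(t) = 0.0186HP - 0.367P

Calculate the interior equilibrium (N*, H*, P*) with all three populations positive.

N* ≈ 316, H* ≈ 19.7, P* ≈ 124

From dP/dt = 0: 0.0186H* = 0.367, so H* = 19.7.
From dN/dt = 0: 1.05(1 - N*/1190) = 0.0391·19.7, giving N* = 1190·(1 - 0.735) = 316.
From dH/dt = 0: 0.019·316 - 0.202 = 0.0469P*, so P* = 5.8/0.0469 = 124.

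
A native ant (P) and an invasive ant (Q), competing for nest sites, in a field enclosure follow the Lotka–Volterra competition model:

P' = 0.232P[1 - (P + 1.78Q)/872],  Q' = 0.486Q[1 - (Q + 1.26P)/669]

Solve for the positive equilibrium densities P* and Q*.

Setting both brackets to zero gives the nullclines P + 1.78Q = 872 and 1.26P + Q = 669.
Substituting Q = 669 - 1.26P into the first: P(1 - 1.78·1.26) = 872 - 1.78·669.
So P* = -319/-1.24 = 257, and then Q* = 669 - 1.26·257 = 346.

P* ≈ 257, Q* ≈ 346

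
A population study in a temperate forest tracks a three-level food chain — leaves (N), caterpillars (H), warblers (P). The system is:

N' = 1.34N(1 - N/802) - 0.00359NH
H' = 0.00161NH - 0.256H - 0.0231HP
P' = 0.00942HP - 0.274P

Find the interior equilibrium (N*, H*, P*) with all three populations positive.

N* ≈ 740, H* ≈ 29.1, P* ≈ 40.5

From dP/dt = 0: 0.00942H* = 0.274, so H* = 29.1.
From dN/dt = 0: 1.34(1 - N*/802) = 0.00359·29.1, giving N* = 802·(1 - 0.0779) = 740.
From dH/dt = 0: 0.00161·740 - 0.256 = 0.0231P*, so P* = 0.935/0.0231 = 40.5.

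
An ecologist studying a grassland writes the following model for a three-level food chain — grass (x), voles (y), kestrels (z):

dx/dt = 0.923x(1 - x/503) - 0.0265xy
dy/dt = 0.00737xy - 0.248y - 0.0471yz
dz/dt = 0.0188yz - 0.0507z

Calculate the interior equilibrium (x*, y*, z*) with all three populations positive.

From dz/dt = 0: 0.0188y* = 0.0507, so y* = 2.7.
From dx/dt = 0: 0.923(1 - x*/503) = 0.0265·2.7, giving x* = 503·(1 - 0.0774) = 464.
From dy/dt = 0: 0.00737·464 - 0.248 = 0.0471z*, so z* = 3.17/0.0471 = 67.3.

x* ≈ 464, y* ≈ 2.7, z* ≈ 67.3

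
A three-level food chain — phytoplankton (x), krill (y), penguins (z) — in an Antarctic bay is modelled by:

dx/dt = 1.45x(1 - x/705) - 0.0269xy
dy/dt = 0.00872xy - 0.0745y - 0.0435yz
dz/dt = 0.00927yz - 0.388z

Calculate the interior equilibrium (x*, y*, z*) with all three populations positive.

From dz/dt = 0: 0.00927y* = 0.388, so y* = 41.9.
From dx/dt = 0: 1.45(1 - x*/705) = 0.0269·41.9, giving x* = 705·(1 - 0.776) = 158.
From dy/dt = 0: 0.00872·158 - 0.0745 = 0.0435z*, so z* = 1.3/0.0435 = 29.9.

x* ≈ 158, y* ≈ 41.9, z* ≈ 29.9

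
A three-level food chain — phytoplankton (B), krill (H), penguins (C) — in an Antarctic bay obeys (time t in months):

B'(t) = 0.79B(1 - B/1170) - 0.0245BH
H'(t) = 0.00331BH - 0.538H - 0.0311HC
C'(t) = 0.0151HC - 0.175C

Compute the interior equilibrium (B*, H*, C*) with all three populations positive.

B* ≈ 749, H* ≈ 11.6, C* ≈ 62.5

From dC/dt = 0: 0.0151H* = 0.175, so H* = 11.6.
From dB/dt = 0: 0.79(1 - B*/1170) = 0.0245·11.6, giving B* = 1170·(1 - 0.359) = 749.
From dH/dt = 0: 0.00331·749 - 0.538 = 0.0311C*, so C* = 1.94/0.0311 = 62.5.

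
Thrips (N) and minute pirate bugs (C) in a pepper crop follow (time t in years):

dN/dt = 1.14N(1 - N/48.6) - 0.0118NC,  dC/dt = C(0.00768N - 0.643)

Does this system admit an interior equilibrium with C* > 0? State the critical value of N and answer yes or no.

Threshold N = 83.7; K < 83.7, so no, the predator goes extinct.

The predator equation gives dC/dt > 0 only when N > 0.643/0.00768 = 83.7.
Without the predator, N → K = 48.6. Since 48.6 < 83.7, the predator cannot invade.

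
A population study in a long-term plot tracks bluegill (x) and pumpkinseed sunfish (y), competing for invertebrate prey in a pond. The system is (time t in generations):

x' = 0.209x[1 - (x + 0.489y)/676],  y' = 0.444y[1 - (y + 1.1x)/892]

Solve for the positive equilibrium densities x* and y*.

Setting both brackets to zero gives the nullclines x + 0.489y = 676 and 1.1x + y = 892.
Substituting y = 892 - 1.1x into the first: x(1 - 0.489·1.1) = 676 - 0.489·892.
So x* = 240/0.462 = 519, and then y* = 892 - 1.1·519 = 321.

x* ≈ 519, y* ≈ 321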